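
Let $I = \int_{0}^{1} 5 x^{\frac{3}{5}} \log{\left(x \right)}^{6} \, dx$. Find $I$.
$\frac{17578125}{131072}$

Begin with the known integral
$$J(a) = \int_{0}^{1} 5 x^{a} \, dx = \frac{5}{a + 1}.$$

Differentiating under the integral sign brings down a factor of $\ln x$:
$$\frac{dJ}{da} = \int_{0}^{1} 5 x^{a} \log{\left(x \right)} \, dx = - \frac{5}{\left(a + 1\right)^{2}}.$$

Repeating $6$ times in total — each differentiation brings down another $\ln x$ — gives
$$\frac{d^{6}J}{da^{6}} = \int_{0}^{1} 5 x^{a} \log{\left(x \right)}^{6} \, dx = \frac{3600}{\left(a + 1\right)^{7}},$$
and the integrand here is exactly the target integrand, so $I = \frac{3600}{\left(a + 1\right)^{7}}$.

Setting $a = \frac{3}{5}$:
$$I = \frac{17578125}{131072}.$$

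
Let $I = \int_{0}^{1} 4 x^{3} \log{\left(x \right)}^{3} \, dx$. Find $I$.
$- \frac{3}{32}$

Start from the elementary integral
$$J(a) = \int_{0}^{1} 4 x^{a} \, dx = \frac{4}{a + 1}.$$

Differentiating under the integral sign brings down a factor of $\ln x$:
$$\frac{dJ}{da} = \int_{0}^{1} 4 x^{a} \log{\left(x \right)} \, dx = - \frac{4}{\left(a + 1\right)^{2}}.$$

Repeating $3$ times in total — each differentiation brings down another $\ln x$ — gives
$$\frac{d^{3}J}{da^{3}} = \int_{0}^{1} 4 x^{a} \log{\left(x \right)}^{3} \, dx = - \frac{24}{\left(a + 1\right)^{4}},$$
and the integrand here is exactly the target integrand, so $I = - \frac{24}{\left(a + 1\right)^{4}}$.

Setting $a = 3$:
$$I = - \frac{3}{32}.$$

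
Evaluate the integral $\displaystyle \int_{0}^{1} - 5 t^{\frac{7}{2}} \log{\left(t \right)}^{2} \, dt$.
$- \frac{80}{729}$

Begin with the known integral
$$J(a) = \int_{0}^{1} - 5 t^{a} \, dt = - \frac{5}{a + 1}.$$

Differentiating under the integral sign brings down a factor of $\ln t$:
$$\frac{dJ}{da} = \int_{0}^{1} - 5 t^{a} \log{\left(t \right)} \, dt = \frac{5}{\left(a + 1\right)^{2}}.$$

Repeating twice in total — each differentiation brings down another $\ln t$ — gives
$$\frac{d^{2}J}{da^{2}} = \int_{0}^{1} - 5 t^{a} \log{\left(t \right)}^{2} \, dt = - \frac{10}{\left(a + 1\right)^{3}},$$
and the integrand here is exactly the target integrand, so $I = - \frac{10}{\left(a + 1\right)^{3}}$.

Setting $a = \frac{7}{2}$:
$$I = - \frac{80}{729}.$$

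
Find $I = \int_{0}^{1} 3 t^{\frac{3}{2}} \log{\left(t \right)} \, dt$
$- \frac{12}{25}$

Begin with the known integral
$$J(a) = \int_{0}^{1} 3 t^{a} \, dt = \frac{3}{a + 1}.$$

Differentiating under the integral sign brings down a factor of $\ln t$:
$$\frac{dJ}{da} = \int_{0}^{1} 3 t^{a} \log{\left(t \right)} \, dt = - \frac{3}{\left(a + 1\right)^{2}}.$$

The integral on the left is $I$, so $I = - \frac{3}{\left(a + 1\right)^{2}}$.

Setting $a = \frac{3}{2}$:
$$I = - \frac{12}{25}.$$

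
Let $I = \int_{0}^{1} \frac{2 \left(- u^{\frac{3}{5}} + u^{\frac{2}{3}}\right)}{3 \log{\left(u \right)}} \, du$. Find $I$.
$\log{\left(\frac{5 \sqrt[3]{15}}{12} \right)}$

Replace the exponent $\frac{3}{5}$ by a parameter $a$: let $I(a) = \int_{0}^{1} \frac{2 \left(u^{\frac{2}{3}} - u^{a}\right)}{3 \log{\left(u \right)}} \, du$.

Since $\dfrac{\partial}{\partial a}\,u^{a} = u^{a} \ln u$, the $\ln u$ in the denominator cancels and
$$\frac{dI}{da} = \int_{0}^{1} - \frac{2}{3} u^{a} \, du = - \frac{2}{3} \left[\frac{u^{a+1}}{a+1}\right]_0^1 = - \frac{2}{3 a + 3}.$$

Integrating with respect to $a$ gives $I(a) = - \frac{2 \log{\left(a + 1 \right)}}{3} - \frac{2 \log{\left(3 \right)}}{3} + \frac{2 \log{\left(5 \right)}}{3} + C$.

At $a = \frac{2}{3}$ the integrand is identically $0$, so $I(\frac{2}{3}) = 0$. The closed form gives $0$, hence $C = 0$.

Setting $a = \frac{3}{5}$:
$$I = \log{\left(\frac{5 \sqrt[3]{15}}{12} \right)}.$$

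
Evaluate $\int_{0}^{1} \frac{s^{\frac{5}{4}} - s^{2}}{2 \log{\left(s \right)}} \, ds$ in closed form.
$- \log{\left(2 \right)} + \frac{\log{\left(3 \right)}}{2}$

Introduce a parameter $a$ in the exponent: let $I(a) = \int_{0}^{1} \frac{- s^{2} + s^{a}}{2 \log{\left(s \right)}} \, ds$.

Since $\dfrac{\partial}{\partial a}\,s^{a} = s^{a} \ln s$, the $\ln s$ in the denominator cancels and
$$\frac{dI}{da} = \int_{0}^{1} \frac{1}{2} s^{a} \, ds = \frac{1}{2} \left[\frac{s^{a+1}}{a+1}\right]_0^1 = \frac{1}{2 \left(a + 1\right)}.$$

Integrating with respect to $a$ gives $I(a) = \frac{\log{\left(a + 1 \right)}}{2} - \frac{\log{\left(3 \right)}}{2} + C$.

At $a = 2$ the integrand is identically $0$, so $I(2) = 0$. The closed form gives $0$, hence $C = 0$.

Setting $a = \frac{5}{4}$:
$$I = - \log{\left(2 \right)} + \frac{\log{\left(3 \right)}}{2}.$$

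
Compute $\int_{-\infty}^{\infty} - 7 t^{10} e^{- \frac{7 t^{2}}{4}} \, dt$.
$- \frac{8640 \sqrt{7} \sqrt{\pi}}{2401}$

Begin with the known integral
$$J(a) = \int_{-\infty}^{\infty} - 7 e^{- a t^{2}} \, dt = - \frac{7 \sqrt{\pi}}{\sqrt{a}}.$$

Differentiating under the integral sign brings down a factor of $(-t^2)$:
$$\frac{dJ}{da} = \int_{-\infty}^{\infty} 7 t^{2} e^{- a t^{2}} \, dt = \frac{7 \sqrt{\pi}}{2 a^{\frac{3}{2}}}.$$

Repeating $5$ times in total — each differentiation brings down another $(-t^2)$ — gives
$$\frac{d^{5}J}{da^{5}} = \int_{-\infty}^{\infty} 7 t^{10} e^{- a t^{2}} \, dt = \frac{6615 \sqrt{\pi}}{32 a^{\frac{11}{2}}},$$
and the integrand here is $(-1)^{5}$ times the target integrand, so $I = (-1)^{5}\,\frac{d^{5}J}{da^{5}} = - \frac{6615 \sqrt{\pi}}{32 a^{\frac{11}{2}}}$.

Setting $a = \frac{7}{4}$:
$$I = - \frac{8640 \sqrt{7} \sqrt{\pi}}{2401}.$$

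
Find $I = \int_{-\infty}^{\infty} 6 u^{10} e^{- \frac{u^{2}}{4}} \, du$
$362880 \sqrt{\pi}$

Start from the elementary integral
$$J(a) = \int_{-\infty}^{\infty} 6 e^{- a u^{2}} \, du = \frac{6 \sqrt{\pi}}{\sqrt{a}}.$$

Differentiating under the integral sign brings down a factor of $(-u^2)$:
$$\frac{dJ}{da} = \int_{-\infty}^{\infty} - 6 u^{2} e^{- a u^{2}} \, du = - \frac{3 \sqrt{\pi}}{a^{\frac{3}{2}}}.$$

Repeating $5$ times in total — each differentiation brings down another $(-u^2)$ — gives
$$\frac{d^{5}J}{da^{5}} = \int_{-\infty}^{\infty} - 6 u^{10} e^{- a u^{2}} \, du = - \frac{2835 \sqrt{\pi}}{16 a^{\frac{11}{2}}},$$
and the integrand here is $(-1)^{5}$ times the target integrand, so $I = (-1)^{5}\,\frac{d^{5}J}{da^{5}} = \frac{2835 \sqrt{\pi}}{16 a^{\frac{11}{2}}}$.

Setting $a = \frac{1}{4}$:
$$I = 362880 \sqrt{\pi}.$$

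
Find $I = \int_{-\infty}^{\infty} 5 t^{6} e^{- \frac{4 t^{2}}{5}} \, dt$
$\frac{9375 \sqrt{5} \sqrt{\pi}}{1024}$

Begin with the known integral
$$J(a) = \int_{-\infty}^{\infty} 5 e^{- a t^{2}} \, dt = \frac{5 \sqrt{\pi}}{\sqrt{a}}.$$

Differentiating under the integral sign brings down a factor of $(-t^2)$:
$$\frac{dJ}{da} = \int_{-\infty}^{\infty} - 5 t^{2} e^{- a t^{2}} \, dt = - \frac{5 \sqrt{\pi}}{2 a^{\frac{3}{2}}}.$$

Repeating $3$ times in total — each differentiation brings down another $(-t^2)$ — gives
$$\frac{d^{3}J}{da^{3}} = \int_{-\infty}^{\infty} - 5 t^{6} e^{- a t^{2}} \, dt = - \frac{75 \sqrt{\pi}}{8 a^{\frac{7}{2}}},$$
and the integrand here is $(-1)^{3}$ times the target integrand, so $I = (-1)^{3}\,\frac{d^{3}J}{da^{3}} = \frac{75 \sqrt{\pi}}{8 a^{\frac{7}{2}}}$.

Setting $a = \frac{4}{5}$:
$$I = \frac{9375 \sqrt{5} \sqrt{\pi}}{1024}.$$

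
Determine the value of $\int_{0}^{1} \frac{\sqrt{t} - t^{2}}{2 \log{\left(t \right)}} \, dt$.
$- \frac{\log{\left(2 \right)}}{2}$

Consider the one-parameter family: let $I(a) = \int_{0}^{1} \frac{- t^{2} + t^{a}}{2 \log{\left(t \right)}} \, dt$.

Since $\dfrac{\partial}{\partial a}\,t^{a} = t^{a} \ln t$, the $\ln t$ in the denominator cancels and
$$\frac{dI}{da} = \int_{0}^{1} \frac{1}{2} t^{a} \, dt = \frac{1}{2} \left[\frac{t^{a+1}}{a+1}\right]_0^1 = \frac{1}{2 \left(a + 1\right)}.$$

Integrating with respect to $a$ gives $I(a) = \frac{\log{\left(a + 1 \right)}}{2} - \frac{\log{\left(3 \right)}}{2} + C$.

At $a = 2$ the integrand is identically $0$, so $I(2) = 0$. The closed form gives $0$, hence $C = 0$.

Setting $a = \frac{1}{2}$:
$$I = - \frac{\log{\left(2 \right)}}{2}.$$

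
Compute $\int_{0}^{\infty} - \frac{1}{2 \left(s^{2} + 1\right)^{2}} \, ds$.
$- \frac{\pi}{8}$

Recall the elementary integral
$$J(a) = \int_{0}^{\infty} - \frac{1}{2 \left(a^{2} + s^{2}\right)} \, ds = - \frac{\pi}{4 a}.$$

Differentiating under the integral sign with respect to $a$,
$$\frac{dJ}{da} = \int_{0}^{\infty} \frac{a}{\left(a^{2} + s^{2}\right)^{2}} \, ds = \frac{\pi}{4 a^{2}},$$
so $\int_{0}^{\infty} - \frac{1}{2 \left(a^{2} + s^{2}\right)^{2}} \, ds = - \frac{\pi}{8 a^{3}}$.

Setting $a = 1$:
$$I = - \frac{\pi}{8}.$$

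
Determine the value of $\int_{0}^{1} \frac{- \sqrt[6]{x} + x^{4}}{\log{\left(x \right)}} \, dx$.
$\log{\left(\frac{30}{7} \right)}$

Introduce a parameter $a$ in the exponent: let $I(a) = \int_{0}^{1} \frac{- \sqrt[6]{x} + x^{a}}{\log{\left(x \right)}} \, dx$.

Since $\dfrac{\partial}{\partial a}\,x^{a} = x^{a} \ln x$, the $\ln x$ in the denominator cancels and
$$\frac{dI}{da} = \int_{0}^{1} x^{a} \, dx = \left[\frac{x^{a+1}}{a+1}\right]_0^1 = \frac{1}{a + 1}.$$

Integrating with respect to $a$ gives $I(a) = \log{\left(\frac{6 a}{7} + \frac{6}{7} \right)} + C$.

At $a = \frac{1}{6}$ the integrand is identically $0$, so $I(\frac{1}{6}) = 0$. The closed form gives $0$, hence $C = 0$.

Setting $a = 4$:
$$I = \log{\left(\frac{30}{7} \right)}.$$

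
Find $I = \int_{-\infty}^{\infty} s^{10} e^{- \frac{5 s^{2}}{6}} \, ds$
$\frac{45927 \sqrt{30} \sqrt{\pi}}{3125}$

Start from the elementary integral
$$J(a) = \int_{-\infty}^{\infty} e^{- a s^{2}} \, ds = \frac{\sqrt{\pi}}{\sqrt{a}}.$$

Differentiating under the integral sign brings down a factor of $(-s^2)$:
$$\frac{dJ}{da} = \int_{-\infty}^{\infty} - s^{2} e^{- a s^{2}} \, ds = - \frac{\sqrt{\pi}}{2 a^{\frac{3}{2}}}.$$

Repeating $5$ times in total — each differentiation brings down another $(-s^2)$ — gives
$$\frac{d^{5}J}{da^{5}} = \int_{-\infty}^{\infty} - s^{10} e^{- a s^{2}} \, ds = - \frac{945 \sqrt{\pi}}{32 a^{\frac{11}{2}}},$$
and the integrand here is $(-1)^{5}$ times the target integrand, so $I = (-1)^{5}\,\frac{d^{5}J}{da^{5}} = \frac{945 \sqrt{\pi}}{32 a^{\frac{11}{2}}}$.

Setting $a = \frac{5}{6}$:
$$I = \frac{45927 \sqrt{30} \sqrt{\pi}}{3125}.$$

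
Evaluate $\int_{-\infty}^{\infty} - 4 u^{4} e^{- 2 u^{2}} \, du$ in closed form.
$- \frac{3 \sqrt{2} \sqrt{\pi}}{8}$

Start from the elementary integral
$$J(a) = \int_{-\infty}^{\infty} - 4 e^{- a u^{2}} \, du = - \frac{4 \sqrt{\pi}}{\sqrt{a}}.$$

Differentiating under the integral sign brings down a factor of $(-u^2)$:
$$\frac{dJ}{da} = \int_{-\infty}^{\infty} 4 u^{2} e^{- a u^{2}} \, du = \frac{2 \sqrt{\pi}}{a^{\frac{3}{2}}}.$$

Repeating twice in total — each differentiation brings down another $(-u^2)$ — gives
$$\frac{d^{2}J}{da^{2}} = \int_{-\infty}^{\infty} - 4 u^{4} e^{- a u^{2}} \, du = - \frac{3 \sqrt{\pi}}{a^{\frac{5}{2}}},$$
and the integrand here is exactly the target integrand, so $I = - \frac{3 \sqrt{\pi}}{a^{\frac{5}{2}}}$.

Setting $a = 2$:
$$I = - \frac{3 \sqrt{2} \sqrt{\pi}}{8}.$$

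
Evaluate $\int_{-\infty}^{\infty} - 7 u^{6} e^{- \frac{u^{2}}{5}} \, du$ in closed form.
$- \frac{13125 \sqrt{5} \sqrt{\pi}}{8}$

Start from the elementary integral
$$J(a) = \int_{-\infty}^{\infty} - 7 e^{- a u^{2}} \, du = - \frac{7 \sqrt{\pi}}{\sqrt{a}}.$$

Differentiating under the integral sign brings down a factor of $(-u^2)$:
$$\frac{dJ}{da} = \int_{-\infty}^{\infty} 7 u^{2} e^{- a u^{2}} \, du = \frac{7 \sqrt{\pi}}{2 a^{\frac{3}{2}}}.$$

Repeating $3$ times in total — each differentiation brings down another $(-u^2)$ — gives
$$\frac{d^{3}J}{da^{3}} = \int_{-\infty}^{\infty} 7 u^{6} e^{- a u^{2}} \, du = \frac{105 \sqrt{\pi}}{8 a^{\frac{7}{2}}},$$
and the integrand here is $(-1)^{3}$ times the target integrand, so $I = (-1)^{3}\,\frac{d^{3}J}{da^{3}} = - \frac{105 \sqrt{\pi}}{8 a^{\frac{7}{2}}}$.

Setting $a = \frac{1}{5}$:
$$I = - \frac{13125 \sqrt{5} \sqrt{\pi}}{8}.$$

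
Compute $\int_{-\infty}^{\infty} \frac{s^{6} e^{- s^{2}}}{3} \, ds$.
$\frac{5 \sqrt{\pi}}{8}$

Start from the elementary integral
$$J(a) = \int_{-\infty}^{\infty} \frac{e^{- a s^{2}}}{3} \, ds = \frac{\sqrt{\pi}}{3 \sqrt{a}}.$$

Differentiating under the integral sign brings down a factor of $(-s^2)$:
$$\frac{dJ}{da} = \int_{-\infty}^{\infty} - \frac{s^{2} e^{- a s^{2}}}{3} \, ds = - \frac{\sqrt{\pi}}{6 a^{\frac{3}{2}}}.$$

Repeating $3$ times in total — each differentiation brings down another $(-s^2)$ — gives
$$\frac{d^{3}J}{da^{3}} = \int_{-\infty}^{\infty} - \frac{s^{6} e^{- a s^{2}}}{3} \, ds = - \frac{5 \sqrt{\pi}}{8 a^{\frac{7}{2}}},$$
and the integrand here is $(-1)^{3}$ times the target integrand, so $I = (-1)^{3}\,\frac{d^{3}J}{da^{3}} = \frac{5 \sqrt{\pi}}{8 a^{\frac{7}{2}}}$.

Setting $a = 1$:
$$I = \frac{5 \sqrt{\pi}}{8}.$$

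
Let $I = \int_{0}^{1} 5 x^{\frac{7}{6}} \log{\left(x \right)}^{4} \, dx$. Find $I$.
$\frac{933120}{371293}$

Begin with the known integral
$$J(a) = \int_{0}^{1} 5 x^{a} \, dx = \frac{5}{a + 1}.$$

Differentiating under the integral sign brings down a factor of $\ln x$:
$$\frac{dJ}{da} = \int_{0}^{1} 5 x^{a} \log{\left(x \right)} \, dx = - \frac{5}{\left(a + 1\right)^{2}}.$$

Repeating $4$ times in total — each differentiation brings down another $\ln x$ — gives
$$\frac{d^{4}J}{da^{4}} = \int_{0}^{1} 5 x^{a} \log{\left(x \right)}^{4} \, dx = \frac{120}{\left(a + 1\right)^{5}},$$
and the integrand here is exactly the target integrand, so $I = \frac{120}{\left(a + 1\right)^{5}}$.

Setting $a = \frac{7}{6}$:
$$I = \frac{933120}{371293}.$$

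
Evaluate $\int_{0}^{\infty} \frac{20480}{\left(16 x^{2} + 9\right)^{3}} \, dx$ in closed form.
$\frac{320 \pi}{81}$

Begin with the known result
$$J(a) = \int_{0}^{\infty} \frac{5}{a^{2} + x^{2}} \, dx = \frac{5 \pi}{2 a}.$$

Differentiating under the integral sign with respect to $a$,
$$\frac{dJ}{da} = \int_{0}^{\infty} - \frac{10 a}{\left(a^{2} + x^{2}\right)^{2}} \, dx = - \frac{5 \pi}{2 a^{2}},$$
so $\int_{0}^{\infty} \frac{5}{\left(a^{2} + x^{2}\right)^{2}} \, dx = \frac{5 \pi}{4 a^{3}}$.

Repeating — each differentiation of $1/(x^2+a^2)^j$ produces $-2ja/(x^2+a^2)^{j+1}$ — and dividing through by $-2ja$ at each step yields, after $2$ differentiations in total,
$$\int_{0}^{\infty} \frac{5}{\left(a^{2} + x^{2}\right)^{3}} \, dx = \frac{15 \pi}{16 a^{5}}.$$

Setting $a = \frac{3}{4}$:
$$I = \frac{320 \pi}{81}.$$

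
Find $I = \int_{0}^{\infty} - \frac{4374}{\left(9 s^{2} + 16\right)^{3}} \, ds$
$- \frac{2187 \pi}{8192}$

Begin with the known result
$$J(a) = \int_{0}^{\infty} - \frac{6}{a^{2} + s^{2}} \, ds = - \frac{3 \pi}{a}.$$

Differentiating under the integral sign with respect to $a$,
$$\frac{dJ}{da} = \int_{0}^{\infty} \frac{12 a}{\left(a^{2} + s^{2}\right)^{2}} \, ds = \frac{3 \pi}{a^{2}},$$
so $\int_{0}^{\infty} - \frac{6}{\left(a^{2} + s^{2}\right)^{2}} \, ds = - \frac{3 \pi}{2 a^{3}}$.

Repeating — each differentiation of $1/(s^2+a^2)^j$ produces $-2ja/(s^2+a^2)^{j+1}$ — and dividing through by $-2ja$ at each step yields, after $2$ differentiations in total,
$$\int_{0}^{\infty} - \frac{6}{\left(a^{2} + s^{2}\right)^{3}} \, ds = - \frac{9 \pi}{8 a^{5}}.$$

Setting $a = \frac{4}{3}$:
$$I = - \frac{2187 \pi}{8192}.$$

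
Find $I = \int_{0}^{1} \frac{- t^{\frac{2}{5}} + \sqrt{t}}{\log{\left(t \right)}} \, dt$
$\log{\left(\frac{15}{14} \right)}$

Introduce a parameter $a$ in the exponent: let $I(a) = \int_{0}^{1} \frac{- t^{\frac{2}{5}} + t^{a}}{\log{\left(t \right)}} \, dt$.

Since $\dfrac{\partial}{\partial a}\,t^{a} = t^{a} \ln t$, the $\ln t$ in the denominator cancels and
$$\frac{dI}{da} = \int_{0}^{1} t^{a} \, dt = \left[\frac{t^{a+1}}{a+1}\right]_0^1 = \frac{1}{a + 1}.$$

Integrating with respect to $a$ gives $I(a) = \log{\left(\frac{5 a}{7} + \frac{5}{7} \right)} + C$.

At $a = \frac{2}{5}$ the integrand is identically $0$, so $I(\frac{2}{5}) = 0$. The closed form gives $0$, hence $C = 0$.

Setting $a = \frac{1}{2}$:
$$I = \log{\left(\frac{15}{14} \right)}.$$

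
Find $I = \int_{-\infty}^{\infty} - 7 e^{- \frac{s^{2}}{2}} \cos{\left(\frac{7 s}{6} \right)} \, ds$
$- \frac{7 \sqrt{2} \sqrt{\pi}}{e^{\frac{49}{72}}}$

Let $b$ denote the cosine frequency and define $I(b) = \int_{-\infty}^{\infty} - 7 e^{- \frac{s^{2}}{2}} \cos{\left(b s \right)} \, ds$.

Differentiating under the integral sign,
$$I'(b) = \int_{-\infty}^{\infty} 7 s e^{- \frac{s^{2}}{2}} \sin{\left(b s \right)} \, ds.$$

Integrate $\int_{-\infty}^{\infty} s \sin(b s)\, e^{- \frac{s^{2}}{2}}\, ds$ by parts with $u = \sin(b s)$ and $dv = s\, e^{- \frac{s^{2}}{2}}\, ds$, giving $v = - e^{- \frac{s^{2}}{2}}$. The boundary term vanishes and
$$\int_{-\infty}^{\infty} s \sin(b s)\, e^{- \frac{s^{2}}{2}}\, ds = b \int_{-\infty}^{\infty} \cos(b s)\, e^{- \frac{s^{2}}{2}}\, ds,$$
so $I'(b) = - b\, I(b)$.

This is a separable first-order ODE; solving with the initial condition $I(0) = \int_{-\infty}^{\infty} - 7 e^{- \frac{s^{2}}{2}}\,ds = - 7 \sqrt{2} \sqrt{\pi}$ gives
$$I(b) = - 7 \sqrt{2} \sqrt{\pi} e^{- \frac{b^{2}}{2}}.$$

Setting $b = \frac{7}{6}$:
$$I = - \frac{7 \sqrt{2} \sqrt{\pi}}{e^{\frac{49}{72}}}.$$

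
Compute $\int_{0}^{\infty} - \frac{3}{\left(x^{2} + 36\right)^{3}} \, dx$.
$- \frac{\pi}{13824}$

Start from the standard arctangent integral
$$J(a) = \int_{0}^{\infty} - \frac{3}{a^{2} + x^{2}} \, dx = - \frac{3 \pi}{2 a}.$$

Differentiating under the integral sign with respect to $a$,
$$\frac{dJ}{da} = \int_{0}^{\infty} \frac{6 a}{\left(a^{2} + x^{2}\right)^{2}} \, dx = \frac{3 \pi}{2 a^{2}},$$
so $\int_{0}^{\infty} - \frac{3}{\left(a^{2} + x^{2}\right)^{2}} \, dx = - \frac{3 \pi}{4 a^{3}}$.

Repeating — each differentiation of $1/(x^2+a^2)^j$ produces $-2ja/(x^2+a^2)^{j+1}$ — and dividing through by $-2ja$ at each step yields, after $2$ differentiations in total,
$$\int_{0}^{\infty} - \frac{3}{\left(a^{2} + x^{2}\right)^{3}} \, dx = - \frac{9 \pi}{16 a^{5}}.$$

Setting $a = 6$:
$$I = - \frac{\pi}{13824}.$$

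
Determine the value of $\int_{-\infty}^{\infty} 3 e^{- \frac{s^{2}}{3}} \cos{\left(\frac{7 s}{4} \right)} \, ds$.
$\frac{3 \sqrt{3} \sqrt{\pi}}{e^{\frac{147}{64}}}$

Define $I(b) = \int_{-\infty}^{\infty} 3 e^{- \frac{s^{2}}{3}} \cos{\left(b s \right)} \, ds$.

Differentiating under the integral sign,
$$I'(b) = \int_{-\infty}^{\infty} - 3 s e^{- \frac{s^{2}}{3}} \sin{\left(b s \right)} \, ds.$$

Integrate $\int_{-\infty}^{\infty} s \sin(b s)\, e^{- \frac{s^{2}}{3}}\, ds$ by parts with $u = \sin(b s)$ and $dv = s\, e^{- \frac{s^{2}}{3}}\, ds$, giving $v = - \frac{3 e^{- \frac{s^{2}}{3}}}{2}$. The boundary term vanishes and
$$\int_{-\infty}^{\infty} s \sin(b s)\, e^{- \frac{s^{2}}{3}}\, ds = \frac{3 b}{2} \int_{-\infty}^{\infty} \cos(b s)\, e^{- \frac{s^{2}}{3}}\, ds,$$
so $I'(b) = - \frac{3 b}{2}\, I(b)$.

This is a separable first-order ODE; solving with the initial condition $I(0) = \int_{-\infty}^{\infty} 3 e^{- \frac{s^{2}}{3}}\,ds = 3 \sqrt{3} \sqrt{\pi}$ gives
$$I(b) = 3 \sqrt{3} \sqrt{\pi} e^{- \frac{3 b^{2}}{4}}.$$

Setting $b = \frac{7}{4}$:
$$I = \frac{3 \sqrt{3} \sqrt{\pi}}{e^{\frac{147}{64}}}.$$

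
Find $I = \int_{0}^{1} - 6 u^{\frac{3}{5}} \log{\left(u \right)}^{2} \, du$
$- \frac{375}{128}$

Start from the elementary integral
$$J(a) = \int_{0}^{1} - 6 u^{a} \, du = - \frac{6}{a + 1}.$$

Differentiating under the integral sign brings down a factor of $\ln u$:
$$\frac{dJ}{da} = \int_{0}^{1} - 6 u^{a} \log{\left(u \right)} \, du = \frac{6}{\left(a + 1\right)^{2}}.$$

Repeating twice in total — each differentiation brings down another $\ln u$ — gives
$$\frac{d^{2}J}{da^{2}} = \int_{0}^{1} - 6 u^{a} \log{\left(u \right)}^{2} \, du = - \frac{12}{\left(a + 1\right)^{3}},$$
and the integrand here is exactly the target integrand, so $I = - \frac{12}{\left(a + 1\right)^{3}}$.

Setting $a = \frac{3}{5}$:
$$I = - \frac{375}{128}.$$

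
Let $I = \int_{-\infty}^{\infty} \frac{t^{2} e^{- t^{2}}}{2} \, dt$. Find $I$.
$\frac{\sqrt{\pi}}{4}$

Start from the elementary integral
$$J(a) = \int_{-\infty}^{\infty} \frac{e^{- a t^{2}}}{2} \, dt = \frac{\sqrt{\pi}}{2 \sqrt{a}}.$$

Differentiating under the integral sign brings down a factor of $(-t^2)$:
$$\frac{dJ}{da} = \int_{-\infty}^{\infty} - \frac{t^{2} e^{- a t^{2}}}{2} \, dt = - \frac{\sqrt{\pi}}{4 a^{\frac{3}{2}}}.$$

The integral on the left is $-I$, so $I = \frac{\sqrt{\pi}}{4 a^{\frac{3}{2}}}$.

Setting $a = 1$:
$$I = \frac{\sqrt{\pi}}{4}.$$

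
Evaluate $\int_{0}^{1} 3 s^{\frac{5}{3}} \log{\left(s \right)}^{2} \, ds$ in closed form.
$\frac{81}{256}$

Begin with the known integral
$$J(a) = \int_{0}^{1} 3 s^{a} \, ds = \frac{3}{a + 1}.$$

Differentiating under the integral sign brings down a factor of $\ln s$:
$$\frac{dJ}{da} = \int_{0}^{1} 3 s^{a} \log{\left(s \right)} \, ds = - \frac{3}{\left(a + 1\right)^{2}}.$$

Repeating twice in total — each differentiation brings down another $\ln s$ — gives
$$\frac{d^{2}J}{da^{2}} = \int_{0}^{1} 3 s^{a} \log{\left(s \right)}^{2} \, ds = \frac{6}{\left(a + 1\right)^{3}},$$
and the integrand here is exactly the target integrand, so $I = \frac{6}{\left(a + 1\right)^{3}}$.

Setting $a = \frac{5}{3}$:
$$I = \frac{81}{256}.$$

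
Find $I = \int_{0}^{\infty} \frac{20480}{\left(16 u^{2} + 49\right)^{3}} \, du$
$\frac{960 \pi}{16807}$

Begin with the known result
$$J(a) = \int_{0}^{\infty} \frac{5}{a^{2} + u^{2}} \, du = \frac{5 \pi}{2 a}.$$

Differentiating under the integral sign with respect to $a$,
$$\frac{dJ}{da} = \int_{0}^{\infty} - \frac{10 a}{\left(a^{2} + u^{2}\right)^{2}} \, du = - \frac{5 \pi}{2 a^{2}},$$
so $\int_{0}^{\infty} \frac{5}{\left(a^{2} + u^{2}\right)^{2}} \, du = \frac{5 \pi}{4 a^{3}}$.

Repeating — each differentiation of $1/(u^2+a^2)^j$ produces $-2ja/(u^2+a^2)^{j+1}$ — and dividing through by $-2ja$ at each step yields, after $2$ differentiations in total,
$$\int_{0}^{\infty} \frac{5}{\left(a^{2} + u^{2}\right)^{3}} \, du = \frac{15 \pi}{16 a^{5}}.$$

Setting $a = \frac{7}{4}$:
$$I = \frac{960 \pi}{16807}.$$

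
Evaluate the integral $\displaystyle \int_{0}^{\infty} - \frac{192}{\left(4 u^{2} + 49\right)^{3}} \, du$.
$- \frac{18 \pi}{16807}$

Recall the elementary integral
$$J(a) = \int_{0}^{\infty} - \frac{3}{a^{2} + u^{2}} \, du = - \frac{3 \pi}{2 a}.$$

Differentiating under the integral sign with respect to $a$,
$$\frac{dJ}{da} = \int_{0}^{\infty} \frac{6 a}{\left(a^{2} + u^{2}\right)^{2}} \, du = \frac{3 \pi}{2 a^{2}},$$
so $\int_{0}^{\infty} - \frac{3}{\left(a^{2} + u^{2}\right)^{2}} \, du = - \frac{3 \pi}{4 a^{3}}$.

Repeating — each differentiation of $1/(u^2+a^2)^j$ produces $-2ja/(u^2+a^2)^{j+1}$ — and dividing through by $-2ja$ at each step yields, after $2$ differentiations in total,
$$\int_{0}^{\infty} - \frac{3}{\left(a^{2} + u^{2}\right)^{3}} \, du = - \frac{9 \pi}{16 a^{5}}.$$

Setting $a = \frac{7}{2}$:
$$I = - \frac{18 \pi}{16807}.$$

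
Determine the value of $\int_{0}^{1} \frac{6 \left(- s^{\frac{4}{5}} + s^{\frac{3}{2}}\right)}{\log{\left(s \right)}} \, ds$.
$\log{\left(\frac{244140625}{34012224} \right)}$

Consider the one-parameter family: let $I(a) = \int_{0}^{1} \frac{6 \left(- s^{\frac{4}{5}} + s^{a}\right)}{\log{\left(s \right)}} \, ds$.

Since $\dfrac{\partial}{\partial a}\,s^{a} = s^{a} \ln s$, the $\ln s$ in the denominator cancels and
$$\frac{dI}{da} = \int_{0}^{1} 6 s^{a} \, ds = 6 \left[\frac{s^{a+1}}{a+1}\right]_0^1 = \frac{6}{a + 1}.$$

Integrating with respect to $a$ gives $I(a) = \log{\left(\frac{15625 \left(a + 1\right)^{6}}{531441} \right)} + C$.

At $a = \frac{4}{5}$ the integrand is identically $0$, so $I(\frac{4}{5}) = 0$. The closed form gives $0$, hence $C = 0$.

Setting $a = \frac{3}{2}$:
$$I = \log{\left(\frac{244140625}{34012224} \right)}.$$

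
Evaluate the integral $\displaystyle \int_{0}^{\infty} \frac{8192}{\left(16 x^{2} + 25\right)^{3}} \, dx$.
$\frac{384 \pi}{3125}$

Recall the elementary integral
$$J(a) = \int_{0}^{\infty} \frac{2}{a^{2} + x^{2}} \, dx = \frac{\pi}{a}.$$

Differentiating under the integral sign with respect to $a$,
$$\frac{dJ}{da} = \int_{0}^{\infty} - \frac{4 a}{\left(a^{2} + x^{2}\right)^{2}} \, dx = - \frac{\pi}{a^{2}},$$
so $\int_{0}^{\infty} \frac{2}{\left(a^{2} + x^{2}\right)^{2}} \, dx = \frac{\pi}{2 a^{3}}$.

Repeating — each differentiation of $1/(x^2+a^2)^j$ produces $-2ja/(x^2+a^2)^{j+1}$ — and dividing through by $-2ja$ at each step yields, after $2$ differentiations in total,
$$\int_{0}^{\infty} \frac{2}{\left(a^{2} + x^{2}\right)^{3}} \, dx = \frac{3 \pi}{8 a^{5}}.$$

Setting $a = \frac{5}{4}$:
$$I = \frac{384 \pi}{3125}.$$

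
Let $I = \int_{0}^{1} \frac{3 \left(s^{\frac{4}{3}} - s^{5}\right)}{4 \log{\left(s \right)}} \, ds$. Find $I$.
$\log{\left(\frac{\sqrt[4]{2} \sqrt{3} \cdot 7^{\frac{3}{4}}}{18} \right)}$

Consider the one-parameter family: let $I(a) = \int_{0}^{1} \frac{3 \left(- s^{5} + s^{a}\right)}{4 \log{\left(s \right)}} \, ds$.

Since $\dfrac{\partial}{\partial a}\,s^{a} = s^{a} \ln s$, the $\ln s$ in the denominator cancels and
$$\frac{dI}{da} = \int_{0}^{1} \frac{3}{4} s^{a} \, ds = \frac{3}{4} \left[\frac{s^{a+1}}{a+1}\right]_0^1 = \frac{3}{4 \left(a + 1\right)}.$$

Integrating with respect to $a$ gives $I(a) = \frac{3 \log{\left(a + 1 \right)}}{4} - \frac{3 \log{\left(6 \right)}}{4} + C$.

At $a = 5$ the integrand is identically $0$, so $I(5) = 0$. The closed form gives $0$, hence $C = 0$.

Setting $a = \frac{4}{3}$:
$$I = \log{\left(\frac{\sqrt[4]{2} \sqrt{3} \cdot 7^{\frac{3}{4}}}{18} \right)}.$$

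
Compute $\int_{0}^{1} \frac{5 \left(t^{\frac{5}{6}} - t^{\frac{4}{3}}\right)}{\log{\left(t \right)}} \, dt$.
$\log{\left(\frac{161051}{537824} \right)}$

Replace the exponent $\frac{5}{6}$ by a parameter $a$: let $I(a) = \int_{0}^{1} \frac{5 \left(- t^{\frac{4}{3}} + t^{a}\right)}{\log{\left(t \right)}} \, dt$.

Since $\dfrac{\partial}{\partial a}\,t^{a} = t^{a} \ln t$, the $\ln t$ in the denominator cancels and
$$\frac{dI}{da} = \int_{0}^{1} 5 t^{a} \, dt = 5 \left[\frac{t^{a+1}}{a+1}\right]_0^1 = \frac{5}{a + 1}.$$

Integrating with respect to $a$ gives $I(a) = \log{\left(\frac{243 \left(a + 1\right)^{5}}{16807} \right)} + C$.

At $a = \frac{4}{3}$ the integrand is identically $0$, so $I(\frac{4}{3}) = 0$. The closed form gives $0$, hence $C = 0$.

Setting $a = \frac{5}{6}$:
$$I = \log{\left(\frac{161051}{537824} \right)}.$$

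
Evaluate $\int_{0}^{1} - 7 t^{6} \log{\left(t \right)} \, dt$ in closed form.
$\frac{1}{7}$

Start from the elementary integral
$$J(a) = \int_{0}^{1} - 7 t^{a} \, dt = - \frac{7}{a + 1}.$$

Differentiating under the integral sign brings down a factor of $\ln t$:
$$\frac{dJ}{da} = \int_{0}^{1} - 7 t^{a} \log{\left(t \right)} \, dt = \frac{7}{\left(a + 1\right)^{2}}.$$

The integral on the left is $I$, so $I = \frac{7}{\left(a + 1\right)^{2}}$.

Setting $a = 6$:
$$I = \frac{1}{7}.$$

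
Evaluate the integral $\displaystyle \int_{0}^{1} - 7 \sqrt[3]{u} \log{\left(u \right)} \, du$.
$\frac{63}{16}$

Begin with the known integral
$$J(a) = \int_{0}^{1} - 7 u^{a} \, du = - \frac{7}{a + 1}.$$

Differentiating under the integral sign brings down a factor of $\ln u$:
$$\frac{dJ}{da} = \int_{0}^{1} - 7 u^{a} \log{\left(u \right)} \, du = \frac{7}{\left(a + 1\right)^{2}}.$$

The integral on the left is $I$, so $I = \frac{7}{\left(a + 1\right)^{2}}$.

Setting $a = \frac{1}{3}$:
$$I = \frac{63}{16}.$$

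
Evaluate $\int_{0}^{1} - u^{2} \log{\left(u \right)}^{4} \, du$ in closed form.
$- \frac{8}{81}$

Consider the simpler parametrised integral
$$J(a) = \int_{0}^{1} - u^{a} \, du = - \frac{1}{a + 1}.$$

Differentiating under the integral sign brings down a factor of $\ln u$:
$$\frac{dJ}{da} = \int_{0}^{1} - u^{a} \log{\left(u \right)} \, du = \frac{1}{\left(a + 1\right)^{2}}.$$

Repeating $4$ times in total — each differentiation brings down another $\ln u$ — gives
$$\frac{d^{4}J}{da^{4}} = \int_{0}^{1} - u^{a} \log{\left(u \right)}^{4} \, du = - \frac{24}{\left(a + 1\right)^{5}},$$
and the integrand here is exactly the target integrand, so $I = - \frac{24}{\left(a + 1\right)^{5}}$.

Setting $a = 2$:
$$I = - \frac{8}{81}.$$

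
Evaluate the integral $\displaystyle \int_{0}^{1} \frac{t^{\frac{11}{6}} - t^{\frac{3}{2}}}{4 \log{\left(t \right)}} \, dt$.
$- \frac{\log{\left(15 \right)}}{4} + \frac{\log{\left(17 \right)}}{4}$

Consider the one-parameter family: let $I(a) = \int_{0}^{1} \frac{t^{\frac{11}{6}} - t^{a}}{4 \log{\left(t \right)}} \, dt$.

Since $\dfrac{\partial}{\partial a}\,t^{a} = t^{a} \ln t$, the $\ln t$ in the denominator cancels and
$$\frac{dI}{da} = \int_{0}^{1} - \frac{1}{4} t^{a} \, dt = - \frac{1}{4} \left[\frac{t^{a+1}}{a+1}\right]_0^1 = - \frac{1}{4 a + 4}.$$

Integrating with respect to $a$ gives $I(a) = - \frac{\log{\left(a + 1 \right)}}{4} - \frac{\log{\left(6 \right)}}{4} + \frac{\log{\left(17 \right)}}{4} + C$.

At $a = \frac{11}{6}$ the integrand is identically $0$, so $I(\frac{11}{6}) = 0$. The closed form gives $0$, hence $C = 0$.

Setting $a = \frac{3}{2}$:
$$I = - \frac{\log{\left(15 \right)}}{4} + \frac{\log{\left(17 \right)}}{4}.$$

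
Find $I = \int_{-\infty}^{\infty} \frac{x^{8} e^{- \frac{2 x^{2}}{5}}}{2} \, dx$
$\frac{65625 \sqrt{10} \sqrt{\pi}}{1024}$

Consider the simpler parametrised integral
$$J(a) = \int_{-\infty}^{\infty} \frac{e^{- a x^{2}}}{2} \, dx = \frac{\sqrt{\pi}}{2 \sqrt{a}}.$$

Differentiating under the integral sign brings down a factor of $(-x^2)$:
$$\frac{dJ}{da} = \int_{-\infty}^{\infty} - \frac{x^{2} e^{- a x^{2}}}{2} \, dx = - \frac{\sqrt{\pi}}{4 a^{\frac{3}{2}}}.$$

Repeating $4$ times in total — each differentiation brings down another $(-x^2)$ — gives
$$\frac{d^{4}J}{da^{4}} = \int_{-\infty}^{\infty} \frac{x^{8} e^{- a x^{2}}}{2} \, dx = \frac{105 \sqrt{\pi}}{32 a^{\frac{9}{2}}},$$
and the integrand here is exactly the target integrand, so $I = \frac{105 \sqrt{\pi}}{32 a^{\frac{9}{2}}}$.

Setting $a = \frac{2}{5}$:
$$I = \frac{65625 \sqrt{10} \sqrt{\pi}}{1024}.$$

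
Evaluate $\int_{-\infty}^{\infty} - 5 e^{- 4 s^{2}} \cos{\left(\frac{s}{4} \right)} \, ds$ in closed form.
$- \frac{5 \sqrt{\pi}}{2 e^{\frac{1}{256}}}$

Treat the cosine frequency as a parameter and define $I(b) = \int_{-\infty}^{\infty} - 5 e^{- 4 s^{2}} \cos{\left(b s \right)} \, ds$.

Differentiating under the integral sign,
$$I'(b) = \int_{-\infty}^{\infty} 5 s e^{- 4 s^{2}} \sin{\left(b s \right)} \, ds.$$

Integrate $\int_{-\infty}^{\infty} s \sin(b s)\, e^{- 4 s^{2}}\, ds$ by parts with $u = \sin(b s)$ and $dv = s\, e^{- 4 s^{2}}\, ds$, giving $v = - \frac{e^{- 4 s^{2}}}{8}$. The boundary term vanishes and
$$\int_{-\infty}^{\infty} s \sin(b s)\, e^{- 4 s^{2}}\, ds = \frac{b}{8} \int_{-\infty}^{\infty} \cos(b s)\, e^{- 4 s^{2}}\, ds,$$
so $I'(b) = - \frac{b}{8}\, I(b)$.

This is a separable first-order ODE; solving with the initial condition $I(0) = \int_{-\infty}^{\infty} - 5 e^{- 4 s^{2}}\,ds = - \frac{5 \sqrt{\pi}}{2}$ gives
$$I(b) = - \frac{5 \sqrt{\pi} e^{- \frac{b^{2}}{16}}}{2}.$$

Setting $b = \frac{1}{4}$:
$$I = - \frac{5 \sqrt{\pi}}{2 e^{\frac{1}{256}}}.$$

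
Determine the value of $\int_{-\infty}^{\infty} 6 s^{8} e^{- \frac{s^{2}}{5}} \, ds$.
$\frac{196875 \sqrt{5} \sqrt{\pi}}{8}$

Begin with the known integral
$$J(a) = \int_{-\infty}^{\infty} 6 e^{- a s^{2}} \, ds = \frac{6 \sqrt{\pi}}{\sqrt{a}}.$$

Differentiating under the integral sign brings down a factor of $(-s^2)$:
$$\frac{dJ}{da} = \int_{-\infty}^{\infty} - 6 s^{2} e^{- a s^{2}} \, ds = - \frac{3 \sqrt{\pi}}{a^{\frac{3}{2}}}.$$

Repeating $4$ times in total — each differentiation brings down another $(-s^2)$ — gives
$$\frac{d^{4}J}{da^{4}} = \int_{-\infty}^{\infty} 6 s^{8} e^{- a s^{2}} \, ds = \frac{315 \sqrt{\pi}}{8 a^{\frac{9}{2}}},$$
and the integrand here is exactly the target integrand, so $I = \frac{315 \sqrt{\pi}}{8 a^{\frac{9}{2}}}$.

Setting $a = \frac{1}{5}$:
$$I = \frac{196875 \sqrt{5} \sqrt{\pi}}{8}.$$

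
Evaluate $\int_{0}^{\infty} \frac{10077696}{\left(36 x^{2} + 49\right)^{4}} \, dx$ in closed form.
$\frac{262440 \pi}{823543}$

Start from the standard arctangent integral
$$J(a) = \int_{0}^{\infty} \frac{6}{a^{2} + x^{2}} \, dx = \frac{3 \pi}{a}.$$

Differentiating under the integral sign with respect to $a$,
$$\frac{dJ}{da} = \int_{0}^{\infty} - \frac{12 a}{\left(a^{2} + x^{2}\right)^{2}} \, dx = - \frac{3 \pi}{a^{2}},$$
so $\int_{0}^{\infty} \frac{6}{\left(a^{2} + x^{2}\right)^{2}} \, dx = \frac{3 \pi}{2 a^{3}}$.

Repeating — each differentiation of $1/(x^2+a^2)^j$ produces $-2ja/(x^2+a^2)^{j+1}$ — and dividing through by $-2ja$ at each step yields, after $3$ differentiations in total,
$$\int_{0}^{\infty} \frac{6}{\left(a^{2} + x^{2}\right)^{4}} \, dx = \frac{15 \pi}{16 a^{7}}.$$

Setting $a = \frac{7}{6}$:
$$I = \frac{262440 \pi}{823543}.$$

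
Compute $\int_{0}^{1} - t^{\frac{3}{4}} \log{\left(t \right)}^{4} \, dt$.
$- \frac{24576}{16807}$

Begin with the known integral
$$J(a) = \int_{0}^{1} - t^{a} \, dt = - \frac{1}{a + 1}.$$

Differentiating under the integral sign brings down a factor of $\ln t$:
$$\frac{dJ}{da} = \int_{0}^{1} - t^{a} \log{\left(t \right)} \, dt = \frac{1}{\left(a + 1\right)^{2}}.$$

Repeating $4$ times in total — each differentiation brings down another $\ln t$ — gives
$$\frac{d^{4}J}{da^{4}} = \int_{0}^{1} - t^{a} \log{\left(t \right)}^{4} \, dt = - \frac{24}{\left(a + 1\right)^{5}},$$
and the integrand here is exactly the target integrand, so $I = - \frac{24}{\left(a + 1\right)^{5}}$.

Setting $a = \frac{3}{4}$:
$$I = - \frac{24576}{16807}.$$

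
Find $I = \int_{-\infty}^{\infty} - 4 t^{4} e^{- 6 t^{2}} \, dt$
$- \frac{\sqrt{6} \sqrt{\pi}}{72}$

Begin with the known integral
$$J(a) = \int_{-\infty}^{\infty} - 4 e^{- a t^{2}} \, dt = - \frac{4 \sqrt{\pi}}{\sqrt{a}}.$$

Differentiating under the integral sign brings down a factor of $(-t^2)$:
$$\frac{dJ}{da} = \int_{-\infty}^{\infty} 4 t^{2} e^{- a t^{2}} \, dt = \frac{2 \sqrt{\pi}}{a^{\frac{3}{2}}}.$$

Repeating twice in total — each differentiation brings down another $(-t^2)$ — gives
$$\frac{d^{2}J}{da^{2}} = \int_{-\infty}^{\infty} - 4 t^{4} e^{- a t^{2}} \, dt = - \frac{3 \sqrt{\pi}}{a^{\frac{5}{2}}},$$
and the integrand here is exactly the target integrand, so $I = - \frac{3 \sqrt{\pi}}{a^{\frac{5}{2}}}$.

Setting $a = 6$:
$$I = - \frac{\sqrt{6} \sqrt{\pi}}{72}.$$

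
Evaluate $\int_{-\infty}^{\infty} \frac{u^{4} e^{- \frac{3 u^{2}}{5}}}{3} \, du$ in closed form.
$\frac{25 \sqrt{15} \sqrt{\pi}}{108}$

Start from the elementary integral
$$J(a) = \int_{-\infty}^{\infty} \frac{e^{- a u^{2}}}{3} \, du = \frac{\sqrt{\pi}}{3 \sqrt{a}}.$$

Differentiating under the integral sign brings down a factor of $(-u^2)$:
$$\frac{dJ}{da} = \int_{-\infty}^{\infty} - \frac{u^{2} e^{- a u^{2}}}{3} \, du = - \frac{\sqrt{\pi}}{6 a^{\frac{3}{2}}}.$$

Repeating twice in total — each differentiation brings down another $(-u^2)$ — gives
$$\frac{d^{2}J}{da^{2}} = \int_{-\infty}^{\infty} \frac{u^{4} e^{- a u^{2}}}{3} \, du = \frac{\sqrt{\pi}}{4 a^{\frac{5}{2}}},$$
and the integrand here is exactly the target integrand, so $I = \frac{\sqrt{\pi}}{4 a^{\frac{5}{2}}}$.

Setting $a = \frac{3}{5}$:
$$I = \frac{25 \sqrt{15} \sqrt{\pi}}{108}.$$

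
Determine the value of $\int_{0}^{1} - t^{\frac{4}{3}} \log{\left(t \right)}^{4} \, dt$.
$- \frac{5832}{16807}$

Start from the elementary integral
$$J(a) = \int_{0}^{1} - t^{a} \, dt = - \frac{1}{a + 1}.$$

Differentiating under the integral sign brings down a factor of $\ln t$:
$$\frac{dJ}{da} = \int_{0}^{1} - t^{a} \log{\left(t \right)} \, dt = \frac{1}{\left(a + 1\right)^{2}}.$$

Repeating $4$ times in total — each differentiation brings down another $\ln t$ — gives
$$\frac{d^{4}J}{da^{4}} = \int_{0}^{1} - t^{a} \log{\left(t \right)}^{4} \, dt = - \frac{24}{\left(a + 1\right)^{5}},$$
and the integrand here is exactly the target integrand, so $I = - \frac{24}{\left(a + 1\right)^{5}}$.

Setting $a = \frac{4}{3}$:
$$I = - \frac{5832}{16807}.$$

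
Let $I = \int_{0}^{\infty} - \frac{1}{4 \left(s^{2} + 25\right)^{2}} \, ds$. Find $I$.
$- \frac{\pi}{2000}$

Begin with the known result
$$J(a) = \int_{0}^{\infty} - \frac{1}{4 \left(a^{2} + s^{2}\right)} \, ds = - \frac{\pi}{8 a}.$$

Differentiating under the integral sign with respect to $a$,
$$\frac{dJ}{da} = \int_{0}^{\infty} \frac{a}{2 \left(a^{2} + s^{2}\right)^{2}} \, ds = \frac{\pi}{8 a^{2}},$$
so $\int_{0}^{\infty} - \frac{1}{4 \left(a^{2} + s^{2}\right)^{2}} \, ds = - \frac{\pi}{16 a^{3}}$.

Setting $a = 5$:
$$I = - \frac{\pi}{2000}.$$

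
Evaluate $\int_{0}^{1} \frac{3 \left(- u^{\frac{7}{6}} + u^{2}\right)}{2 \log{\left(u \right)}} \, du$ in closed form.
$\log{\left(\frac{54 \sqrt{26}}{169} \right)}$

Introduce a parameter $a$ in the exponent: let $I(a) = \int_{0}^{1} \frac{3 \left(u^{2} - u^{a}\right)}{2 \log{\left(u \right)}} \, du$.

Since $\dfrac{\partial}{\partial a}\,u^{a} = u^{a} \ln u$, the $\ln u$ in the denominator cancels and
$$\frac{dI}{da} = \int_{0}^{1} - \frac{3}{2} u^{a} \, du = - \frac{3}{2} \left[\frac{u^{a+1}}{a+1}\right]_0^1 = - \frac{3}{2 a + 2}.$$

Integrating with respect to $a$ gives $I(a) = - \frac{3 \log{\left(a + 1 \right)}}{2} + \frac{3 \log{\left(3 \right)}}{2} + C$.

At $a = 2$ the integrand is identically $0$, so $I(2) = 0$. The closed form gives $0$, hence $C = 0$.

Setting $a = \frac{7}{6}$:
$$I = \log{\left(\frac{54 \sqrt{26}}{169} \right)}.$$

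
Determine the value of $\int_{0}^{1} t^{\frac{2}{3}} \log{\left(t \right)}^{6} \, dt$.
$\frac{314928}{15625}$

Begin with the known integral
$$J(a) = \int_{0}^{1} t^{a} \, dt = \frac{1}{a + 1}.$$

Differentiating under the integral sign brings down a factor of $\ln t$:
$$\frac{dJ}{da} = \int_{0}^{1} t^{a} \log{\left(t \right)} \, dt = - \frac{1}{\left(a + 1\right)^{2}}.$$

Repeating $6$ times in total — each differentiation brings down another $\ln t$ — gives
$$\frac{d^{6}J}{da^{6}} = \int_{0}^{1} t^{a} \log{\left(t \right)}^{6} \, dt = \frac{720}{\left(a + 1\right)^{7}},$$
and the integrand here is exactly the target integrand, so $I = \frac{720}{\left(a + 1\right)^{7}}$.

Setting $a = \frac{2}{3}$:
$$I = \frac{314928}{15625}.$$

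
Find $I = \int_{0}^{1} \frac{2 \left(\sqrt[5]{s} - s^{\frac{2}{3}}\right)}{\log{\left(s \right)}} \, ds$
$- \log{\left(\frac{625}{324} \right)}$

Consider the one-parameter family: let $I(a) = \int_{0}^{1} \frac{2 \left(\sqrt[5]{s} - s^{a}\right)}{\log{\left(s \right)}} \, ds$.

Since $\dfrac{\partial}{\partial a}\,s^{a} = s^{a} \ln s$, the $\ln s$ in the denominator cancels and
$$\frac{dI}{da} = \int_{0}^{1} -2 s^{a} \, ds = -2 \left[\frac{s^{a+1}}{a+1}\right]_0^1 = - \frac{2}{a + 1}.$$

Integrating with respect to $a$ gives $I(a) = - \log{\left(\frac{25 \left(a + 1\right)^{2}}{36} \right)} + C$.

At $a = \frac{1}{5}$ the integrand is identically $0$, so $I(\frac{1}{5}) = 0$. The closed form gives $0$, hence $C = 0$.

Setting $a = \frac{2}{3}$:
$$I = - \log{\left(\frac{625}{324} \right)}.$$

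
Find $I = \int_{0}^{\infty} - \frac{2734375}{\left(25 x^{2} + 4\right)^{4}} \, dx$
$- \frac{2734375 \pi}{4096}$

Recall the elementary integral
$$J(a) = \int_{0}^{\infty} - \frac{7}{a^{2} + x^{2}} \, dx = - \frac{7 \pi}{2 a}.$$

Differentiating under the integral sign with respect to $a$,
$$\frac{dJ}{da} = \int_{0}^{\infty} \frac{14 a}{\left(a^{2} + x^{2}\right)^{2}} \, dx = \frac{7 \pi}{2 a^{2}},$$
so $\int_{0}^{\infty} - \frac{7}{\left(a^{2} + x^{2}\right)^{2}} \, dx = - \frac{7 \pi}{4 a^{3}}$.

Repeating — each differentiation of $1/(x^2+a^2)^j$ produces $-2ja/(x^2+a^2)^{j+1}$ — and dividing through by $-2ja$ at each step yields, after $3$ differentiations in total,
$$\int_{0}^{\infty} - \frac{7}{\left(a^{2} + x^{2}\right)^{4}} \, dx = - \frac{35 \pi}{32 a^{7}}.$$

Setting $a = \frac{2}{5}$:
$$I = - \frac{2734375 \pi}{4096}.$$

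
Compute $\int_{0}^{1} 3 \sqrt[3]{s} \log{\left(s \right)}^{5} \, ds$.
$- \frac{32805}{512}$

Consider the simpler parametrised integral
$$J(a) = \int_{0}^{1} 3 s^{a} \, ds = \frac{3}{a + 1}.$$

Differentiating under the integral sign brings down a factor of $\ln s$:
$$\frac{dJ}{da} = \int_{0}^{1} 3 s^{a} \log{\left(s \right)} \, ds = - \frac{3}{\left(a + 1\right)^{2}}.$$

Repeating $5$ times in total — each differentiation brings down another $\ln s$ — gives
$$\frac{d^{5}J}{da^{5}} = \int_{0}^{1} 3 s^{a} \log{\left(s \right)}^{5} \, ds = - \frac{360}{\left(a + 1\right)^{6}},$$
and the integrand here is exactly the target integrand, so $I = - \frac{360}{\left(a + 1\right)^{6}}$.

Setting $a = \frac{1}{3}$:
$$I = - \frac{32805}{512}.$$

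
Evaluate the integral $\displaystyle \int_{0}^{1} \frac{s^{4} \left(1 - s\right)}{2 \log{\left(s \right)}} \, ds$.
$- \frac{\log{\left(6 \right)}}{2} + \frac{\log{\left(5 \right)}}{2}$

Replace the exponent $5$ by a parameter $a$: let $I(a) = \int_{0}^{1} \frac{s^{4} - s^{a}}{2 \log{\left(s \right)}} \, ds$.

Since $\dfrac{\partial}{\partial a}\,s^{a} = s^{a} \ln s$, the $\ln s$ in the denominator cancels and
$$\frac{dI}{da} = \int_{0}^{1} - \frac{1}{2} s^{a} \, ds = - \frac{1}{2} \left[\frac{s^{a+1}}{a+1}\right]_0^1 = - \frac{1}{2 a + 2}.$$

Integrating with respect to $a$ gives $I(a) = - \frac{\log{\left(a + 1 \right)}}{2} + \frac{\log{\left(5 \right)}}{2} + C$.

At $a = 4$ the integrand is identically $0$, so $I(4) = 0$. The closed form gives $0$, hence $C = 0$.

Setting $a = 5$:
$$I = - \frac{\log{\left(6 \right)}}{2} + \frac{\log{\left(5 \right)}}{2}.$$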